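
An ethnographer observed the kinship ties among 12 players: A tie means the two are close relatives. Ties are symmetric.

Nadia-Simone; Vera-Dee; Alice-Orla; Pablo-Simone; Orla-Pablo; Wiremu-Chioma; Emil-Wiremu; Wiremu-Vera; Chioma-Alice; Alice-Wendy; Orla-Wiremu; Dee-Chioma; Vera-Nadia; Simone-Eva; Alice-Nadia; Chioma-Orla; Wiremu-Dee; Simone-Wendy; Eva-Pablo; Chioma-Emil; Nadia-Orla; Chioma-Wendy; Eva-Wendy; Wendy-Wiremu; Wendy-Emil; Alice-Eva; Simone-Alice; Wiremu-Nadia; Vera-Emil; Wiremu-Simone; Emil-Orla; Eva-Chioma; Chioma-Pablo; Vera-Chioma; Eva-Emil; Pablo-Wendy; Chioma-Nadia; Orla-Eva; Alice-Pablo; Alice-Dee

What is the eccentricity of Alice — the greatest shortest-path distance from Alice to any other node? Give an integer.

Distances from Alice: Chioma:1, Dee:1, Emil:2, Eva:1, Nadia:1, Orla:1, Pablo:1, Simone:1, Vera:2, Wendy:1, Wiremu:2.
The largest is 2 (to Wiremu, Vera, and Emil), so the eccentricity of Alice is 2.

2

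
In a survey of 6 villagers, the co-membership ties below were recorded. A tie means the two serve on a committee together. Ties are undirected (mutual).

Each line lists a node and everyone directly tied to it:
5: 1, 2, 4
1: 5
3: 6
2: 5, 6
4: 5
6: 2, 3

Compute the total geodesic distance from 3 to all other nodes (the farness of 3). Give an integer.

Distances from 3: 1:4, 2:2, 4:4, 5:3, 6:1.
Sum = 4 + 2 + 4 + 3 + 1 = 14.

14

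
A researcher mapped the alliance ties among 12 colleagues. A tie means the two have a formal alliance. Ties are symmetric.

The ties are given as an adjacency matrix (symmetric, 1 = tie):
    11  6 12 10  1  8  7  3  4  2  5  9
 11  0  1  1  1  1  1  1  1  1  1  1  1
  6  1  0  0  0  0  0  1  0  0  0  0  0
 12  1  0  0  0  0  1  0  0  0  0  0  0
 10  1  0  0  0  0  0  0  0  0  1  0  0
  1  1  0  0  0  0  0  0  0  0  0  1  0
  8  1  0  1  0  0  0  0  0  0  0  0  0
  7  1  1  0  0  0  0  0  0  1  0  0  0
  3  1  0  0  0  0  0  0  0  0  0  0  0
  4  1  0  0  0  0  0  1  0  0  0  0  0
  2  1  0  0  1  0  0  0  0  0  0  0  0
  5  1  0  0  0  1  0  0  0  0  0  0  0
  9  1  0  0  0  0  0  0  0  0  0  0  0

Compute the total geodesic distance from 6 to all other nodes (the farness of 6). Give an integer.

Distances from 6: 1:2, 2:2, 3:2, 4:2, 5:2, 7:1, 8:2, 9:2, 10:2, 11:1, 12:2.
Sum = 2 + 2 + 2 + 2 + 2 + 1 + 2 + 2 + 2 + 1 + 2 = 20.

20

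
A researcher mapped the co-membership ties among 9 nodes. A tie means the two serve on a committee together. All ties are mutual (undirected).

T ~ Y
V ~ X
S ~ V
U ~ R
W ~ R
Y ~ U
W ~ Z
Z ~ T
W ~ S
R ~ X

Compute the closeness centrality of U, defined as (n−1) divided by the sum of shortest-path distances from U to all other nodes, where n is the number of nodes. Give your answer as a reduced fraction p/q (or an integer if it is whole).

Distances from U: R:1, S:3, T:2, V:3, W:2, X:2, Y:1, Z:3. Sum = 17.
n = 9, so closeness = 8/17.

8/17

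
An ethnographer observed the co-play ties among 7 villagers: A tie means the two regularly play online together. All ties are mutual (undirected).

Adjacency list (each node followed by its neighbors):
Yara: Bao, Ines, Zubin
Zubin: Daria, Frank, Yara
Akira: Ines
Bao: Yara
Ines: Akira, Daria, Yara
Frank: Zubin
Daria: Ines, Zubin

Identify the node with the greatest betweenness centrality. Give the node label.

Unnormalized betweenness of each node: Akira:0, Bao:0, Daria:2, Frank:0, Ines:6, Yara:7, Zubin:6.
Yara has the largest value, 7, making it the main broker — the node through which the most shortest paths run.

Yara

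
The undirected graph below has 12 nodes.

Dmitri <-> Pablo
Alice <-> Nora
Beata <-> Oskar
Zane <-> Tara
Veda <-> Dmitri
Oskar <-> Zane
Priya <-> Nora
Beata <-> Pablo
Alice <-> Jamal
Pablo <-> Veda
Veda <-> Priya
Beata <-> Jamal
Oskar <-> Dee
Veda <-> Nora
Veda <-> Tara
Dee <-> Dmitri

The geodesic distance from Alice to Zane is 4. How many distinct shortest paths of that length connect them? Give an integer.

The shortest distance is 4. The length-4 paths are: Alice–Jamal–Beata–Oskar–Zane; Alice–Nora–Veda–Tara–Zane.
That gives 2 distinct shortest paths.

2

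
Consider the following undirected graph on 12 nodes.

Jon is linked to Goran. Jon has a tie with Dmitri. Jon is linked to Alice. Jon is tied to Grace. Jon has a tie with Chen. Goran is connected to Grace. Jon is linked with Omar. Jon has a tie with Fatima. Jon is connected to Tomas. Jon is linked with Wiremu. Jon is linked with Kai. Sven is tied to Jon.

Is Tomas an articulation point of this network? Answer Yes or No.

No

Even without Tomas, every remaining node can still reach every other (the residual graph is connected), so Tomas is not a cut vertex.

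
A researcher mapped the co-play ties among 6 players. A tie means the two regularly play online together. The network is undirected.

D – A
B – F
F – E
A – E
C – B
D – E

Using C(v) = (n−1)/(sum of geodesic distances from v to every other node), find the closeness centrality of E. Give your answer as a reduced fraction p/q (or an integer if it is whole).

Distances from E: A:1, B:2, C:3, D:1, F:1. Sum = 8.
n = 6, so closeness = 5/8.

5/8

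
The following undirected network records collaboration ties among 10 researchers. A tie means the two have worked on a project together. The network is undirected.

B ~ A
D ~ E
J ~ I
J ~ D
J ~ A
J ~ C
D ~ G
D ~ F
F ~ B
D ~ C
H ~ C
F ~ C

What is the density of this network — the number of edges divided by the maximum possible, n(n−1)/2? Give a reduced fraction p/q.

There are 12 edges and 10 nodes, so the maximum possible is C(10,2) = 45.
Density = 12/45 = 4/15.

4/15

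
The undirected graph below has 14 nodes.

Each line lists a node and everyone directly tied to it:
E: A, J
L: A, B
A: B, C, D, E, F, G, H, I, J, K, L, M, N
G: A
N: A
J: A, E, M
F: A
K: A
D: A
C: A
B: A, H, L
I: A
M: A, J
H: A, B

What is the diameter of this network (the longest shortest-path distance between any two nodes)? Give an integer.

Eccentricity of each node (its greatest distance to any other): A:1, B:2, C:2, D:2, E:2, F:2, G:2, H:2, I:2, J:2, K:2, L:2, M:2, N:2.
The maximum eccentricity is 2, realized for instance by the pair H–L via H – A – L. So the diameter is 2.

2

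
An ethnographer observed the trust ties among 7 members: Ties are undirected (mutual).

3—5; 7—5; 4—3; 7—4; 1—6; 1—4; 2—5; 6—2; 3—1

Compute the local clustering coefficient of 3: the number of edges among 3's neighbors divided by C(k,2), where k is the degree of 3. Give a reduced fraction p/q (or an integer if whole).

3's neighbors: 1, 4, and 5 (k = 3).
Possible neighbor pairs: C(3,2) = 3. Edges among them: 1–4 → e = 1.
Clustering(3) = 1/3.

1/3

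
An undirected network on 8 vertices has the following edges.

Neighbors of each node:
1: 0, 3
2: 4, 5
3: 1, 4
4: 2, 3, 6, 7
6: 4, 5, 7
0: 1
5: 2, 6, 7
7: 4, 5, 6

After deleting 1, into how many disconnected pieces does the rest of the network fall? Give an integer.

Without 1, the remaining ties split the others into: {2, 3, 4, 5, 6, 7}; {0}.
That's 2 separate components.

2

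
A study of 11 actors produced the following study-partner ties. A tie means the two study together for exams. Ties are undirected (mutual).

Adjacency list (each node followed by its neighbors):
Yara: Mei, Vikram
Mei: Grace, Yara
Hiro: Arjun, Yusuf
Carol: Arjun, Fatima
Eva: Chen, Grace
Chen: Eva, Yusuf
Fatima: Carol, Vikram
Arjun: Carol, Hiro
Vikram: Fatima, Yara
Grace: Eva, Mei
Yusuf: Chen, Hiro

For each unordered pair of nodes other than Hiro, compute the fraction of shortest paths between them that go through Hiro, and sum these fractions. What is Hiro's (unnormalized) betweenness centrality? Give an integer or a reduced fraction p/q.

10

Pairs whose geodesics pass through Hiro — Grace–Arjun: 1; Eva–Arjun: 1; Eva–Carol: 1; Chen–Arjun: 1; Chen–Carol: 1; Chen–Fatima: 1; Yusuf–Arjun: 1; Yusuf–Carol: 1; Yusuf–Fatima: 1; Yusuf–Vikram: 1.
All other pairs contribute 0.
Summing the contributions gives betweenness(Hiro) = 10.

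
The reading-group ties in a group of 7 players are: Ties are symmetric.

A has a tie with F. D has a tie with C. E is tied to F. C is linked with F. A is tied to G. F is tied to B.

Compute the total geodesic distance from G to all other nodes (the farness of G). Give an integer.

16

Distances from G: A:1, B:3, C:3, D:4, E:3, F:2.
Sum = 1 + 3 + 3 + 4 + 3 + 2 = 16.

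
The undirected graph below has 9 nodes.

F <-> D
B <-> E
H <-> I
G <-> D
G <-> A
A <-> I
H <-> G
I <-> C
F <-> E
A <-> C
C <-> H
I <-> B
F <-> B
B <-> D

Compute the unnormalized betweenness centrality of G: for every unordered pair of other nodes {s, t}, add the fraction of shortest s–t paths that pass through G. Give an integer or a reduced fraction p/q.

4

Pairs whose geodesics pass through G — A–H: 1/3; A–D: 1; A–F: 1/2; C–D: 2/3; H–D: 1; H–F: 1/2.
All other pairs contribute 0.
Summing the contributions gives betweenness(G) = 4.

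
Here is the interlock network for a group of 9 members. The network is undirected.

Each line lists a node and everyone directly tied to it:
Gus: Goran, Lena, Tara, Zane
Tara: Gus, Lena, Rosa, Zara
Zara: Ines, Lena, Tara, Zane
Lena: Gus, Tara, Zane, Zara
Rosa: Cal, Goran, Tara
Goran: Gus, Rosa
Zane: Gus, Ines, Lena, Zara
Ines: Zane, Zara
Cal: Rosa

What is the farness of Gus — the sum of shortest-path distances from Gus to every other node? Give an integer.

Distances from Gus: Cal:3, Goran:1, Ines:2, Lena:1, Rosa:2, Tara:1, Zane:1, Zara:2.
Sum = 3 + 1 + 2 + 1 + 2 + 1 + 1 + 2 = 13.

13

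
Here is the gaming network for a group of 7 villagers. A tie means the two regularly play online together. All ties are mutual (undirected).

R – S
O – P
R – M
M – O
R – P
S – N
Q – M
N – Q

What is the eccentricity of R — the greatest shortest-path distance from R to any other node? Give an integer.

2

Distances from R: M:1, N:2, O:2, P:1, Q:2, S:1.
The largest is 2 (to N, Q, and O), so the eccentricity of R is 2.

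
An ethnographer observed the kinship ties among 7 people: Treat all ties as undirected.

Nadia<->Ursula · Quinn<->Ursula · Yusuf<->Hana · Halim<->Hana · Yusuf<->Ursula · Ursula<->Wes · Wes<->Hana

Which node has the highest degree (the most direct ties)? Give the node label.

Ursula

Degrees — Halim:1, Hana:3, Nadia:1, Quinn:1, Ursula:4, Wes:2, Yusuf:2.
The maximum is 4, attained only by Ursula.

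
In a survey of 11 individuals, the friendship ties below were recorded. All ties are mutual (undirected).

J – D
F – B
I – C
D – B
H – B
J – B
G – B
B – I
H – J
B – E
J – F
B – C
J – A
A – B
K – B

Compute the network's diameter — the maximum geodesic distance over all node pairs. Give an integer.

Eccentricity of each node (its greatest distance to any other): A:2, B:1, C:2, D:2, E:2, F:2, G:2, H:2, I:2, J:2, K:2.
The maximum eccentricity is 2, realized for instance by the pair E–D via E – B – D. So the diameter is 2.

2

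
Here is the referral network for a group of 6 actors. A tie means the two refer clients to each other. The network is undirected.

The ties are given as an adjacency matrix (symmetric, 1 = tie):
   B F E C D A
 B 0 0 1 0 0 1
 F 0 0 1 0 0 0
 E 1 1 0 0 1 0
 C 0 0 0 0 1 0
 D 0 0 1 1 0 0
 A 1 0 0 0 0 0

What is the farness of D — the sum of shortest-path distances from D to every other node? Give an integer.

9

Distances from D: A:3, B:2, C:1, E:1, F:2.
Sum = 3 + 2 + 1 + 1 + 2 = 9.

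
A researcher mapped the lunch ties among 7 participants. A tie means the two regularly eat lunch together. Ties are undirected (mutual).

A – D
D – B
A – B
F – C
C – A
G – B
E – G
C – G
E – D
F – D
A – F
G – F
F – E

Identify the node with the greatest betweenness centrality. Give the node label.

Unnormalized betweenness of each node: A:4/3, B:2/3, C:1/3, D:4/3, E:1/3, F:13/6, G:11/6.
F has the largest value, 13/6, making it the main broker — the node through which the most shortest paths run.

F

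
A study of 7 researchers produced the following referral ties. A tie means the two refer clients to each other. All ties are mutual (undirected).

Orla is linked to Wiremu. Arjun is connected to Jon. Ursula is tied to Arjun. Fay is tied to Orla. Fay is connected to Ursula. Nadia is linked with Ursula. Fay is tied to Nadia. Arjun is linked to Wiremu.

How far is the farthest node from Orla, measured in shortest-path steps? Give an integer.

3

Distances from Orla: Arjun:2, Fay:1, Jon:3, Nadia:2, Ursula:2, Wiremu:1.
The largest is 3 (to Jon), so the eccentricity of Orla is 3.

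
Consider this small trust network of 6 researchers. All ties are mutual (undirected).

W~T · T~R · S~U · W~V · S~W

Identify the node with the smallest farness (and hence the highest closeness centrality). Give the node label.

Farness (sum of distances to all others) for each node — R:13, S:9, T:9, U:13, V:11, W:7.
The smallest farness is 7, for W, so W has the highest closeness.

W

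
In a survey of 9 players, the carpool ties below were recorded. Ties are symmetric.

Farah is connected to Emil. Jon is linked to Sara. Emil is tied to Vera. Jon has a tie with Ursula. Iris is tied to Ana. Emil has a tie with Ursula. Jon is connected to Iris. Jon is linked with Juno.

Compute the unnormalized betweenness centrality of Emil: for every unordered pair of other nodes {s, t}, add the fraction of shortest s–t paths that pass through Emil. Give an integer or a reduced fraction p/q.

Pairs whose geodesics pass through Emil — Iris–Vera: 1; Iris–Farah: 1; Sara–Vera: 1; Sara–Farah: 1; Vera–Juno: 1; Vera–Farah: 1; Vera–Ana: 1; Vera–Ursula: 1; Vera–Jon: 1; Juno–Farah: 1; Farah–Ana: 1; Farah–Ursula: 1; Farah–Jon: 1.
All other pairs contribute 0.
Summing the contributions gives betweenness(Emil) = 13.

13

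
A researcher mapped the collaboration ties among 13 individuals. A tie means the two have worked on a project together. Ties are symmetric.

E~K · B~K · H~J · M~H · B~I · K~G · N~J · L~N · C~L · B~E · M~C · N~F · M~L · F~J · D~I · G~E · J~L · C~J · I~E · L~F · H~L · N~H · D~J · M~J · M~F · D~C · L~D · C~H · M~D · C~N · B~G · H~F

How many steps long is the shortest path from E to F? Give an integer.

One shortest route is E – I – D – J – F, which uses 4 edges, and at distance 3 from E we only reach {C, J, L, M}, which does not include F. So d(E,F) = 4.

4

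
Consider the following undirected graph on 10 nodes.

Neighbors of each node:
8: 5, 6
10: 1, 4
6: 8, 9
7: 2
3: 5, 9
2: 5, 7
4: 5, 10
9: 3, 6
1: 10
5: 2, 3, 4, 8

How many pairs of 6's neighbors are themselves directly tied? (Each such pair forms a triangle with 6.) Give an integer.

6's neighbors are 8 and 9, but none of them are tied to each other, so no triangle contains 6.

0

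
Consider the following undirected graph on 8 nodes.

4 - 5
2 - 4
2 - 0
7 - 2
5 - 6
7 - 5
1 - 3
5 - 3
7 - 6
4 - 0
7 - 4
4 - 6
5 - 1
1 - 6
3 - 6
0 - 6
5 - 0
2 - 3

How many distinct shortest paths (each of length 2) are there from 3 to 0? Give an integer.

3

The shortest distance is 2. The length-2 paths are: 3–2–0; 3–6–0; 3–5–0.
That gives 3 distinct shortest paths.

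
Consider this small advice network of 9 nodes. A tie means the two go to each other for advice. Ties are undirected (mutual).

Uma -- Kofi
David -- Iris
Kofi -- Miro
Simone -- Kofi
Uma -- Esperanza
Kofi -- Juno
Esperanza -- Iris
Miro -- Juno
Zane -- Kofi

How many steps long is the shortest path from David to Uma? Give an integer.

One shortest route is David – Iris – Esperanza – Uma, which uses 3 edges, and at distance 2 from David we only reach {Esperanza}, which does not include Uma. So d(David,Uma) = 3.

3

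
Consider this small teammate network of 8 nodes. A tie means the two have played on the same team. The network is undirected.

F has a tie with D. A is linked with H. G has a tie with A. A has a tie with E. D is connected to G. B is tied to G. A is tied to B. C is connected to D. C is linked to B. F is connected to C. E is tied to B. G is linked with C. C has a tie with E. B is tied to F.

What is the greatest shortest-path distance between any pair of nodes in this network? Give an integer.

3

Eccentricity of each node (its greatest distance to any other): A:2, B:2, C:3, D:3, E:2, F:3, G:2, H:3.
The maximum eccentricity is 3, realized for instance by the pair C–H via C – B – A – H. So the diameter is 3.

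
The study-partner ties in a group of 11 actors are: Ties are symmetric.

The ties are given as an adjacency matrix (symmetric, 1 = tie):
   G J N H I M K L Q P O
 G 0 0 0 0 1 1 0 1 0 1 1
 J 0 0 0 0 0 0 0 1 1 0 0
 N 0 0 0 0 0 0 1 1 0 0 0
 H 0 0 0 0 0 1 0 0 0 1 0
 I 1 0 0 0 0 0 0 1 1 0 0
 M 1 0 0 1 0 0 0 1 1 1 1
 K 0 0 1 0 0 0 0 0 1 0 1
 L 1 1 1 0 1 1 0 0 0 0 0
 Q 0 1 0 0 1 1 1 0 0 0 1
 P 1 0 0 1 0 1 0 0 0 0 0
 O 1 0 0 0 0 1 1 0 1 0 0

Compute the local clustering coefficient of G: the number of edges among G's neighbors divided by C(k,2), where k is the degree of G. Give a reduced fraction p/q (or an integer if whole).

2/5

G's neighbors: I, L, M, O, and P (k = 5).
Possible neighbor pairs: C(5,2) = 10. Edges among them: I–L, L–M, M–O, M–P → e = 4.
Clustering(G) = 4/10 = 2/5.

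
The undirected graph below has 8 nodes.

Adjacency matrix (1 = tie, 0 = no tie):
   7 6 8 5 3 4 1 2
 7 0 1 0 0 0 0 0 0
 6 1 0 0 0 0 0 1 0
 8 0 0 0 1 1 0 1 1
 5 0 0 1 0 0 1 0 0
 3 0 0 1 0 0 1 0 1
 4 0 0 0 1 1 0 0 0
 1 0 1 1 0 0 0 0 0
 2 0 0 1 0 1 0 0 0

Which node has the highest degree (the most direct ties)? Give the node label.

8

Degrees — 1:2, 2:2, 3:3, 4:2, 5:2, 6:2, 7:1, 8:4.
The maximum is 4, attained only by 8.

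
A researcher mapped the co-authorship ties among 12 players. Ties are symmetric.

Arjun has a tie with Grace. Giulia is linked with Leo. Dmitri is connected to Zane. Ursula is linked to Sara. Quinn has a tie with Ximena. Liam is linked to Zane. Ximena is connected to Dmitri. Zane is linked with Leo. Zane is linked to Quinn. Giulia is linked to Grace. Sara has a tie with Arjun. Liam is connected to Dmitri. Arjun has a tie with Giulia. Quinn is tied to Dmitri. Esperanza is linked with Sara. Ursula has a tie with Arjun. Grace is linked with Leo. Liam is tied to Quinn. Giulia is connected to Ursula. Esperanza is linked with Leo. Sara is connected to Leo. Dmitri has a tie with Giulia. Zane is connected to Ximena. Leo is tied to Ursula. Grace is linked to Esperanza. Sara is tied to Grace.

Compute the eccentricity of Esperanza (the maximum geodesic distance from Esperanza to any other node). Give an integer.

3

Distances from Esperanza: Arjun:2, Dmitri:3, Giulia:2, Grace:1, Leo:1, Liam:3, Quinn:3, Sara:1, Ursula:2, Ximena:3, Zane:2.
The largest is 3 (to Quinn, Dmitri, Liam, and Ximena), so the eccentricity of Esperanza is 3.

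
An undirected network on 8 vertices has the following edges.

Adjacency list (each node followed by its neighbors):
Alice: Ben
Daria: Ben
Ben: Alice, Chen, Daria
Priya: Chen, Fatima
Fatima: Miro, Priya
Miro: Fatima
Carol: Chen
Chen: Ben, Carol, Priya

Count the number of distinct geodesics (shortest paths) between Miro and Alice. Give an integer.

1

The shortest distance is 5, and the only length-5 path is Miro–Fatima–Priya–Chen–Ben–Alice. So there is exactly 1 shortest path.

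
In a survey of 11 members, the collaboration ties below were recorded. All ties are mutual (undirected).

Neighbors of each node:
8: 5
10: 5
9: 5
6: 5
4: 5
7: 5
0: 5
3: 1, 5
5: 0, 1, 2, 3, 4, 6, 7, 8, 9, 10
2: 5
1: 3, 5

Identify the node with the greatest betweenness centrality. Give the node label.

5

Unnormalized betweenness of each node: 0:0, 1:0, 2:0, 3:0, 4:0, 5:44, 6:0, 7:0, 8:0, 9:0, 10:0.
5 has the largest value, 44, making it the main broker — the node through which the most shortest paths run.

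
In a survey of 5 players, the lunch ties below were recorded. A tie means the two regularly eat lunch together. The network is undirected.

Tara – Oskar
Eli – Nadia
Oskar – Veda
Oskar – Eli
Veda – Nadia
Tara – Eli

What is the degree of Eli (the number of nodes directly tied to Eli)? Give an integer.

Eli is directly tied to Nadia, Oskar, and Tara. That is 3 neighbors, so the degree of Eli is 3.

3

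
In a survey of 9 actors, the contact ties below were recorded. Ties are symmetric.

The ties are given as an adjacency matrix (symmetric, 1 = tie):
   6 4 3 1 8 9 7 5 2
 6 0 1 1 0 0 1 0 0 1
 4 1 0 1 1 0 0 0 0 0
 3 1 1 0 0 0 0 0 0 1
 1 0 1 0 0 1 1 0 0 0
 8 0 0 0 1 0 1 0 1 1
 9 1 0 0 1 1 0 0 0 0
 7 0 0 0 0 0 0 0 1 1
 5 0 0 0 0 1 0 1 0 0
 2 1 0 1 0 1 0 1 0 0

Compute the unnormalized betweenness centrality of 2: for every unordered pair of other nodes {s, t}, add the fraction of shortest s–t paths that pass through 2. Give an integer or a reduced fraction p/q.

Pairs whose geodesics pass through 2 — 6–8: 1/2; 6–7: 1; 6–5: 2/3; 4–7: 2/2; 3–8: 1; 3–7: 1; 3–5: 2/2; 1–7: 1/2; 8–7: 1/2; 9–7: 2/3.
All other pairs contribute 0.
Summing the contributions gives betweenness(2) = 47/6.

47/6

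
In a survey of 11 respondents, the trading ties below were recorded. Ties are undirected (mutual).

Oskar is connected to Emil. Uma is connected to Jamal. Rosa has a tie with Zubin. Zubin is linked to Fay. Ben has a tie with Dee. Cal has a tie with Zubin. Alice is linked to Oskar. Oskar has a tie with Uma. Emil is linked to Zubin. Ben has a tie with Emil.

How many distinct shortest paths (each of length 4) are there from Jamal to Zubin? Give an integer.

The shortest distance is 4, and the only length-4 path is Jamal–Uma–Oskar–Emil–Zubin. So there is exactly 1 shortest path.

1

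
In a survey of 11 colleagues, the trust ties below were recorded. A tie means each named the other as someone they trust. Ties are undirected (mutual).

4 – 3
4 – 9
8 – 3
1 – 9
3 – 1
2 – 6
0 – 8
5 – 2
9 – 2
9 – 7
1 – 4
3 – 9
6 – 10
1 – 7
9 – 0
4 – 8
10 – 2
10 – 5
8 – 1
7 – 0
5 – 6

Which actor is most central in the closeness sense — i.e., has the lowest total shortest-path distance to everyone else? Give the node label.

Farness (sum of distances to all others) for each node — 0:20, 1:18, 2:17, 3:19, 4:19, 5:24, 6:24, 7:20, 8:23, 9:14, 10:24.
The smallest farness is 14, for 9, so 9 has the highest closeness.

9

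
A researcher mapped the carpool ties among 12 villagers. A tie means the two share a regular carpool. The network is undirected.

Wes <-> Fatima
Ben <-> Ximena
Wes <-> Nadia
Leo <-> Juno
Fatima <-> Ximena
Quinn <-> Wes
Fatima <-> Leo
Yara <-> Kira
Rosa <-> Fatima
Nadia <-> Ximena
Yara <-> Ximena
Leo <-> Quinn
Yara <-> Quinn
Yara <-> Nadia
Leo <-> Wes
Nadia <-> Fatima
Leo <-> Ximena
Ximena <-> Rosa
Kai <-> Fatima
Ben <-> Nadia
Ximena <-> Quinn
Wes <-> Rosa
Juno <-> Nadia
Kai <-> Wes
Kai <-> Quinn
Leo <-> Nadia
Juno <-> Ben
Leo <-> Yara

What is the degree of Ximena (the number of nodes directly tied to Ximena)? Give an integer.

Ximena is directly tied to Ben, Fatima, Leo, Nadia, Quinn, Rosa, and Yara. That is 7 neighbors, so the degree of Ximena is 7.

7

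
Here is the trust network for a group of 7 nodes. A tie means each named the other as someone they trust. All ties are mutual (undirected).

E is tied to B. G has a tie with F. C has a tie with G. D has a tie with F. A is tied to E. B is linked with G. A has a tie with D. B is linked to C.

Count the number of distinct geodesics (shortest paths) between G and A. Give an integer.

The shortest distance is 3. The length-3 paths are: G–F–D–A; G–B–E–A.
That gives 2 distinct shortest paths.

2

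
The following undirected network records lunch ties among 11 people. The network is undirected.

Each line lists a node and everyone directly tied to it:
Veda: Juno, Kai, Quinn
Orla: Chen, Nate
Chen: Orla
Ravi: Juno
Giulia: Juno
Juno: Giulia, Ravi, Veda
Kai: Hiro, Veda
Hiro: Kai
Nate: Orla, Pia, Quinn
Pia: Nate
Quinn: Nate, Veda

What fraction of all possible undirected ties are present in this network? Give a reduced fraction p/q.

There are 10 edges and 11 nodes, so the maximum possible is C(11,2) = 55.
Density = 10/55 = 2/11.

2/11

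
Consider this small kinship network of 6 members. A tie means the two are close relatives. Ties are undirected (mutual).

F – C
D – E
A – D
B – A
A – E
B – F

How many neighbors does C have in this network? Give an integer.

C is directly tied to F. That is 1 neighbor, so the degree of C is 1.

1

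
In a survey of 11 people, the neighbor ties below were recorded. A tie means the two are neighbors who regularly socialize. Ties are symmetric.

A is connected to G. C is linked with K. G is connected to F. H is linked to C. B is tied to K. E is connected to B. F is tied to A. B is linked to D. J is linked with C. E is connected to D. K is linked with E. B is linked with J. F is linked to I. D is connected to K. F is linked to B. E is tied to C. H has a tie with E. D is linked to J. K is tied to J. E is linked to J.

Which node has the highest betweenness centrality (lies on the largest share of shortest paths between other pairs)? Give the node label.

B

Unnormalized betweenness of each node: A:0, B:24, C:1, D:0, E:9, F:23, G:0, H:0, I:0, J:2, K:2.
B has the largest value, 24, making it the main broker — the node through which the most shortest paths run.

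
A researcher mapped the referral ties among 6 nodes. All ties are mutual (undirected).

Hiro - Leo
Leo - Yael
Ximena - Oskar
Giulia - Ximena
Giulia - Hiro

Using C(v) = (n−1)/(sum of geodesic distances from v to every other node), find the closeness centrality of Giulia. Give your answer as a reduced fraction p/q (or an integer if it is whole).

5/9

Distances from Giulia: Hiro:1, Leo:2, Oskar:2, Ximena:1, Yael:3. Sum = 9.
n = 6, so closeness = 5/9.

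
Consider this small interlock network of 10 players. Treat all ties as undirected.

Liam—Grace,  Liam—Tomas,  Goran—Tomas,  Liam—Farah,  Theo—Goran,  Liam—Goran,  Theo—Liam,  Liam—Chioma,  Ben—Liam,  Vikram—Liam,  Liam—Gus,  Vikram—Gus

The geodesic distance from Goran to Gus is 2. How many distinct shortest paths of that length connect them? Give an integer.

The shortest distance is 2, and the only length-2 path is Goran–Liam–Gus. So there is exactly 1 shortest path.

1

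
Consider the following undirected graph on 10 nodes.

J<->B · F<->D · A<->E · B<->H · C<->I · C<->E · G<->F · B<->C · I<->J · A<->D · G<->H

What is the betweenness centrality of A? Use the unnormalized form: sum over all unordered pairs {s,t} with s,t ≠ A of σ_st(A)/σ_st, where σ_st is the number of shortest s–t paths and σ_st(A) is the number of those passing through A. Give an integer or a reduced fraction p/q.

Pairs whose geodesics pass through A — J–D: 2/3; B–D: 1/2; G–E: 1/2; F–E: 1; F–C: 1/2; F–I: 1/3; D–E: 1; D–C: 1; D–I: 1.
All other pairs contribute 0.
Summing the contributions gives betweenness(A) = 13/2.

13/2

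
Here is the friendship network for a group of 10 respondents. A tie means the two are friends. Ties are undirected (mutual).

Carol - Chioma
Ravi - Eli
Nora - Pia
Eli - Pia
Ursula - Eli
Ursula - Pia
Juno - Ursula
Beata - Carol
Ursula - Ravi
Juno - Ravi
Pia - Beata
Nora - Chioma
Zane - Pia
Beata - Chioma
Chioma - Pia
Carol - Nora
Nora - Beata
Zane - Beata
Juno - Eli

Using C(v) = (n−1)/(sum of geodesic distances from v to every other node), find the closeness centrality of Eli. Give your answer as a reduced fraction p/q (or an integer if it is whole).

3/5

Distances from Eli: Beata:2, Carol:3, Chioma:2, Juno:1, Nora:2, Pia:1, Ravi:1, Ursula:1, Zane:2. Sum = 15.
n = 10, so closeness = 9/15 = 3/5.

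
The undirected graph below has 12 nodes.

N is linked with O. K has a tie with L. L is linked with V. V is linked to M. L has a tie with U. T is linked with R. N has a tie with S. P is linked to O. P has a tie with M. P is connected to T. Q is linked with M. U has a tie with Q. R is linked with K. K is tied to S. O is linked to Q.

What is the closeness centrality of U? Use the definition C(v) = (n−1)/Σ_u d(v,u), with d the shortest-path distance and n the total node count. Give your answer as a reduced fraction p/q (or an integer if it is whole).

11/26

Distances from U: K:2, L:1, M:2, N:3, O:2, P:3, Q:1, R:3, S:3, T:4, V:2. Sum = 26.
n = 12, so closeness = 11/26.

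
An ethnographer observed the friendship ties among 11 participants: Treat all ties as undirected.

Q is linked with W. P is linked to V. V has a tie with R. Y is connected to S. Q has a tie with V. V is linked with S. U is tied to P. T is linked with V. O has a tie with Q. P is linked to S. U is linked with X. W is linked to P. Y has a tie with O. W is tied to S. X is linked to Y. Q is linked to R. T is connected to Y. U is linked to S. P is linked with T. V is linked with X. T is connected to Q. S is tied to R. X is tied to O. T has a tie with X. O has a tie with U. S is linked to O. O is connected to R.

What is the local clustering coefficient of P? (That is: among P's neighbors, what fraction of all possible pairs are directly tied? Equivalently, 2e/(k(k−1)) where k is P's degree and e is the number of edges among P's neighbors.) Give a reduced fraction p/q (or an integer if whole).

P's neighbors: S, T, U, V, and W (k = 5).
Possible neighbor pairs: C(5,2) = 10. Edges among them: S–U, S–V, S–W, T–V → e = 4.
Clustering(P) = 4/10 = 2/5.

2/5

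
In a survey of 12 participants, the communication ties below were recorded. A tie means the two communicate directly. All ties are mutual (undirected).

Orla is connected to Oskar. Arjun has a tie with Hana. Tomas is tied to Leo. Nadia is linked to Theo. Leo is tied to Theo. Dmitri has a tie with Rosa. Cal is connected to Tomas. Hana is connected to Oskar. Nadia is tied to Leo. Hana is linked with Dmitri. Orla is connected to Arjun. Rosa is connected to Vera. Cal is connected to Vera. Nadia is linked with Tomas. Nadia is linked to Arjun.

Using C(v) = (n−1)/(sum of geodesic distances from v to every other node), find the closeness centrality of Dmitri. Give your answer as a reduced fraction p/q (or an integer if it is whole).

Distances from Dmitri: Arjun:2, Cal:3, Hana:1, Leo:4, Nadia:3, Orla:3, Oskar:2, Rosa:1, Theo:4, Tomas:4, Vera:2. Sum = 29.
n = 12, so closeness = 11/29.

11/29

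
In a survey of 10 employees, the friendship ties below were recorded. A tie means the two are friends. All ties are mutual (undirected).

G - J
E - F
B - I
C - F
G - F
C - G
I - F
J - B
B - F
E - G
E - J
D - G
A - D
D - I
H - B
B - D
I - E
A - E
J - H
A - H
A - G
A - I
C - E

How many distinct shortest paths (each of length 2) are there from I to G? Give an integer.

4

The shortest distance is 2. The length-2 paths are: I–E–G; I–F–G; I–D–G; I–A–G.
That gives 4 distinct shortest paths.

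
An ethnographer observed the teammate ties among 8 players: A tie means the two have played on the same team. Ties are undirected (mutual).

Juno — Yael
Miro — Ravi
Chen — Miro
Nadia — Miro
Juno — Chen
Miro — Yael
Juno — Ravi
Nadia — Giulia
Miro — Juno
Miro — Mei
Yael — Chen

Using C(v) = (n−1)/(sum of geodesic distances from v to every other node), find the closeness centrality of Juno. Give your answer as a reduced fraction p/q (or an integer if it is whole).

7/11

Distances from Juno: Chen:1, Giulia:3, Mei:2, Miro:1, Nadia:2, Ravi:1, Yael:1. Sum = 11.
n = 8, so closeness = 7/11.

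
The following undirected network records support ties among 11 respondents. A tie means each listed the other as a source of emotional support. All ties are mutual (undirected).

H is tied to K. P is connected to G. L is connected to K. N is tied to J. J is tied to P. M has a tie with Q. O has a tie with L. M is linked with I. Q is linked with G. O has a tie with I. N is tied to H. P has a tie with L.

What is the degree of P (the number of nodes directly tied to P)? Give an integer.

3

P is directly tied to G, J, and L. That is 3 neighbors, so the degree of P is 3.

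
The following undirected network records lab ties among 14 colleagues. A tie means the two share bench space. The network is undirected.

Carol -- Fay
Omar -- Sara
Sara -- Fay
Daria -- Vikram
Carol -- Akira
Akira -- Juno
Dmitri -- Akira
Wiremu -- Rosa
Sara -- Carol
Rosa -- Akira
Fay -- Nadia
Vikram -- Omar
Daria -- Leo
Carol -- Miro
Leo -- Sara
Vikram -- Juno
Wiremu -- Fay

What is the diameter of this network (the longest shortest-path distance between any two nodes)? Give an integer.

4

Eccentricity of each node (its greatest distance to any other): Akira:3, Carol:3, Daria:4, Dmitri:4, Fay:3, Juno:4, Leo:4, Miro:4, Nadia:4, Omar:4, Rosa:4, Sara:3, Vikram:4, Wiremu:4.
The maximum eccentricity is 4, realized for instance by the pair Daria–Wiremu via Daria – Leo – Sara – Fay – Wiremu. So the diameter is 4.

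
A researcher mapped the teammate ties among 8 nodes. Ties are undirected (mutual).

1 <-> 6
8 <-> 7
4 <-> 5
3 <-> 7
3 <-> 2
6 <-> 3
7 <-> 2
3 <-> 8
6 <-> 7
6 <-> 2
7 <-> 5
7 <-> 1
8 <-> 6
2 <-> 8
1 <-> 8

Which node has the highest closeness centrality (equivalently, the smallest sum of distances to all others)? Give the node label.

Farness (sum of distances to all others) for each node — 1:12, 2:11, 3:11, 4:18, 5:12, 6:10, 7:8, 8:10.
The smallest farness is 8, for 7, so 7 has the highest closeness.

7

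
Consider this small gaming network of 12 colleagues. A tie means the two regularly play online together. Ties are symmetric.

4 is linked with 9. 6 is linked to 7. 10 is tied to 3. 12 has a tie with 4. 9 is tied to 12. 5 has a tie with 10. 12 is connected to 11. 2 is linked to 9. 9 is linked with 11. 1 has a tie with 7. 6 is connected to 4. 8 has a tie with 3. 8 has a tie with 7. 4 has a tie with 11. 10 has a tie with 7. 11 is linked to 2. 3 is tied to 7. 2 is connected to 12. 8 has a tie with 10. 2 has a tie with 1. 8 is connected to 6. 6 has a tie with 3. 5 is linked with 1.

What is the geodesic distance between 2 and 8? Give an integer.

3

One shortest route is 2 – 1 – 7 – 8, which uses 3 edges, and at distance 2 from 2 we only reach {4, 5, 7}, which does not include 8. So d(2,8) = 3.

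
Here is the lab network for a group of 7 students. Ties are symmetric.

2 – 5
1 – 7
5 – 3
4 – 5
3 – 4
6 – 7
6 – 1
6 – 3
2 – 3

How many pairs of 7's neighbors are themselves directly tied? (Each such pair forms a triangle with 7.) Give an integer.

7's neighbors: 1 and 6.
Neighbor pairs that are themselves tied: 7–1–6. Each forms one triangle with 7, for 1 in total.

1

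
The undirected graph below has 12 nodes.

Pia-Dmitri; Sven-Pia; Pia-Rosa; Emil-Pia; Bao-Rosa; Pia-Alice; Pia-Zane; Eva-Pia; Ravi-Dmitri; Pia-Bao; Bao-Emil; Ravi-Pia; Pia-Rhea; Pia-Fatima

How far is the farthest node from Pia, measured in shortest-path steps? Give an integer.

1

Distances from Pia: Alice:1, Bao:1, Dmitri:1, Emil:1, Eva:1, Fatima:1, Ravi:1, Rhea:1, Rosa:1, Sven:1, Zane:1.
The largest is 1 (to Sven, Alice, Bao, Rhea, Dmitri, Zane, Emil, Ravi, Eva, Fatima, and Rosa), so the eccentricity of Pia is 1.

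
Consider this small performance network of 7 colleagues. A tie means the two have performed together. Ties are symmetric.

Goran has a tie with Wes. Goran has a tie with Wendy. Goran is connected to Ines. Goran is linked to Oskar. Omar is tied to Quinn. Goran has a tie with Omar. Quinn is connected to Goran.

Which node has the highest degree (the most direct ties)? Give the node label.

Goran

Degrees — Goran:6, Ines:1, Omar:2, Oskar:1, Quinn:2, Wendy:1, Wes:1.
The maximum is 6, attained only by Goran.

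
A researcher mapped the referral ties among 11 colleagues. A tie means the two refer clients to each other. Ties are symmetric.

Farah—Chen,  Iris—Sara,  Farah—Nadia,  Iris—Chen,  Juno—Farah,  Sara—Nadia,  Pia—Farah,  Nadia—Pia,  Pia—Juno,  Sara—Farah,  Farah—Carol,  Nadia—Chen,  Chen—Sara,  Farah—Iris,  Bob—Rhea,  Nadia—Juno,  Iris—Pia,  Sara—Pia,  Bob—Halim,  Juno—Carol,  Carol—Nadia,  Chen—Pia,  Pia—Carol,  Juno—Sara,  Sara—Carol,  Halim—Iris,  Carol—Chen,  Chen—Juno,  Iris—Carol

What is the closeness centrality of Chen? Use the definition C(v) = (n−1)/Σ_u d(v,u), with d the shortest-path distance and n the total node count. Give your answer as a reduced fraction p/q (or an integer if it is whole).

Distances from Chen: Bob:3, Carol:1, Farah:1, Halim:2, Iris:1, Juno:1, Nadia:1, Pia:1, Rhea:4, Sara:1. Sum = 16.
n = 11, so closeness = 10/16 = 5/8.

5/8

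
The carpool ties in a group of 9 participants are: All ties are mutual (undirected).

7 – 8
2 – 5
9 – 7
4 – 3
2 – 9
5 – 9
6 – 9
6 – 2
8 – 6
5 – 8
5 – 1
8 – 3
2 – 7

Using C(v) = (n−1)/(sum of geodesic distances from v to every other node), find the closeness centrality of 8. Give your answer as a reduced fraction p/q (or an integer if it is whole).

Distances from 8: 1:2, 2:2, 3:1, 4:2, 5:1, 6:1, 7:1, 9:2. Sum = 12.
n = 9, so closeness = 8/12 = 2/3.

2/3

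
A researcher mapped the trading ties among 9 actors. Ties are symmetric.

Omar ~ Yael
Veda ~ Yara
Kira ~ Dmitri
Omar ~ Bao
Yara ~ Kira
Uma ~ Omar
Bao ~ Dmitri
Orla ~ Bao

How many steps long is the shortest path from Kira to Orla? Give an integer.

3

One shortest route is Kira – Dmitri – Bao – Orla, which uses 3 edges, and at distance 2 from Kira we only reach {Bao, Veda}, which does not include Orla. So d(Kira,Orla) = 3.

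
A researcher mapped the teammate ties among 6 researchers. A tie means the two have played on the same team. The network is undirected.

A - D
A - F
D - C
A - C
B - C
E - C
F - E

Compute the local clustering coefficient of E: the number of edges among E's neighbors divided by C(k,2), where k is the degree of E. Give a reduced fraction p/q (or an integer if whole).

E's neighbors: C and F (k = 2).
Possible neighbor pairs: C(2,2) = 1. Edges among them: none → e = 0.
Clustering(E) = 0/1.

0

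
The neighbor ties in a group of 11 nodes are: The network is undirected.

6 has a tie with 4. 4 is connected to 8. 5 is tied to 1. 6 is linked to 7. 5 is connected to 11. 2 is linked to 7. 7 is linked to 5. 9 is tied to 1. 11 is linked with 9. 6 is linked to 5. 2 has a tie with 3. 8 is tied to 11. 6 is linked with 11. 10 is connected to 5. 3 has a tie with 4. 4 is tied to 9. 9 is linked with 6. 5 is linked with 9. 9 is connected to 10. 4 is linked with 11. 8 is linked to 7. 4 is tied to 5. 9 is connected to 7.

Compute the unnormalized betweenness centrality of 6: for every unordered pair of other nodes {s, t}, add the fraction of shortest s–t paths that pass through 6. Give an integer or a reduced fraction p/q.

7/10

Pairs whose geodesics pass through 6 — 2–11: 1/5; 7–11: 1/4; 7–4: 1/4.
All other pairs contribute 0.
Summing the contributions gives betweenness(6) = 7/10.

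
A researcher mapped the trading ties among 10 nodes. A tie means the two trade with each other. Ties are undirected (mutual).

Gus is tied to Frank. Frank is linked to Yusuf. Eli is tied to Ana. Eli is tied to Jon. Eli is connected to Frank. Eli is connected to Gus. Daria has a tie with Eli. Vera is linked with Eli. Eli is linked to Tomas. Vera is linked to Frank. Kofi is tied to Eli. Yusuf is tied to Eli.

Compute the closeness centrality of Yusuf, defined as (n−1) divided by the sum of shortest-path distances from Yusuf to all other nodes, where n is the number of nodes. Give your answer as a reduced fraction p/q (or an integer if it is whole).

9/16

Distances from Yusuf: Ana:2, Daria:2, Eli:1, Frank:1, Gus:2, Jon:2, Kofi:2, Tomas:2, Vera:2. Sum = 16.
n = 10, so closeness = 9/16.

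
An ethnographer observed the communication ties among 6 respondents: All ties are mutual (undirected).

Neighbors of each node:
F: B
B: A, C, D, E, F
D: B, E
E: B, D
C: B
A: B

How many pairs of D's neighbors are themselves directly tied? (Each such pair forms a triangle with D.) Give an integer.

D's neighbors: B and E.
Neighbor pairs that are themselves tied: D–B–E. Each forms one triangle with D, for 1 in total.

1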